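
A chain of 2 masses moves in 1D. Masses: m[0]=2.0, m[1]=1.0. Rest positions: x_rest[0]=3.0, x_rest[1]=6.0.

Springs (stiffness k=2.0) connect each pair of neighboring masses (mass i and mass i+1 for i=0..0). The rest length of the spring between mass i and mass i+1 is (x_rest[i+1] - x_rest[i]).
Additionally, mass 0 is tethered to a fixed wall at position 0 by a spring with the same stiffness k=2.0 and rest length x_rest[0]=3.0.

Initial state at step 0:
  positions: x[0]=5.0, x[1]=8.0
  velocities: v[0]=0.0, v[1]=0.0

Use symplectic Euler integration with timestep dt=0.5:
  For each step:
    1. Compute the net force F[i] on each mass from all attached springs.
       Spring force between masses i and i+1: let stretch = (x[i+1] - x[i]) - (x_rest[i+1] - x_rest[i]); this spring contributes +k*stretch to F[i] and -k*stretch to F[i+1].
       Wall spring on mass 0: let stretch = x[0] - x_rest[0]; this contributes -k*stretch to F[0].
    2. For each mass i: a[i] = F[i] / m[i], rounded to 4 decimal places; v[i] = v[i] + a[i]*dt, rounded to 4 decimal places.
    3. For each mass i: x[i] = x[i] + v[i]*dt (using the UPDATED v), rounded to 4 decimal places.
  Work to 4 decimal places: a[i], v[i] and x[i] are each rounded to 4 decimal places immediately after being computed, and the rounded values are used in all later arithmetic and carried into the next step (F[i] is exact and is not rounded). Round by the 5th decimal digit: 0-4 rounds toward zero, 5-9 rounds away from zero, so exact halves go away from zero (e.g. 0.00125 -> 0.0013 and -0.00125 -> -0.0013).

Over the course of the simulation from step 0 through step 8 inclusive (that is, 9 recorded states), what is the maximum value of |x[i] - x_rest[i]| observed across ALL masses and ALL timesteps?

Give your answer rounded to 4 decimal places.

Step 0: x=[5.0000 8.0000] v=[0.0000 0.0000]
Step 1: x=[4.5000 8.0000] v=[-1.0000 0.0000]
Step 2: x=[3.7500 7.7500] v=[-1.5000 -0.5000]
Step 3: x=[3.0625 7.0000] v=[-1.3750 -1.5000]
Step 4: x=[2.5938 5.7813] v=[-0.9375 -2.4375]
Step 5: x=[2.2735 4.4688] v=[-0.6407 -2.6250]
Step 6: x=[1.9336 3.5587] v=[-0.6798 -1.8203]
Step 7: x=[1.5166 3.3360] v=[-0.8341 -0.4454]
Step 8: x=[1.1753 3.7036] v=[-0.6827 0.7352]
Max displacement = 2.6640

Answer: 2.6640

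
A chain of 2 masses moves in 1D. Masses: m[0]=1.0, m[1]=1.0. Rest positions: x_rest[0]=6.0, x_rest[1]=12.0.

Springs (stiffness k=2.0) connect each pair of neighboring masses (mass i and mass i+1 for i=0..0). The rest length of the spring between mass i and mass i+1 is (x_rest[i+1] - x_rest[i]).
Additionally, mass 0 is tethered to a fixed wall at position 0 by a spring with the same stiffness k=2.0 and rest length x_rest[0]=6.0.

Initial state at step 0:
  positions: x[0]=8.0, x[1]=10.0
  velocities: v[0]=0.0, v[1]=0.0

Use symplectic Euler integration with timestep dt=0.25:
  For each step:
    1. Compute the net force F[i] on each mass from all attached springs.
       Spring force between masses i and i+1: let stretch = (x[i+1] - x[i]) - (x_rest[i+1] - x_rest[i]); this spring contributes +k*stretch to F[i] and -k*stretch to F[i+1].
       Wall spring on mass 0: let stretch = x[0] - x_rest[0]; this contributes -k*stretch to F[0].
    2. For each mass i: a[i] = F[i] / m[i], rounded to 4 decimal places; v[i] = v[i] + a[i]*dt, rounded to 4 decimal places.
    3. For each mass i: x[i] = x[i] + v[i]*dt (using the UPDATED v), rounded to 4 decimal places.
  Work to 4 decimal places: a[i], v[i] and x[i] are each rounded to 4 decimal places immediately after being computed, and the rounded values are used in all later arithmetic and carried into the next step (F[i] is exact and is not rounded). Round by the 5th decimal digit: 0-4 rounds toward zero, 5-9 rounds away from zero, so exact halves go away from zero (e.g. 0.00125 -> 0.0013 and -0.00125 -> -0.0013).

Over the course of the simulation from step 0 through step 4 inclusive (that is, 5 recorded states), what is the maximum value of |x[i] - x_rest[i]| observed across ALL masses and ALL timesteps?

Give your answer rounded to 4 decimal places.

Step 0: x=[8.0000 10.0000] v=[0.0000 0.0000]
Step 1: x=[7.2500 10.5000] v=[-3.0000 2.0000]
Step 2: x=[6.0000 11.3438] v=[-5.0000 3.3750]
Step 3: x=[4.6680 12.2696] v=[-5.3281 3.7031]
Step 4: x=[3.7027 12.9952] v=[-3.8613 2.9023]
Max displacement = 2.2973

Answer: 2.2973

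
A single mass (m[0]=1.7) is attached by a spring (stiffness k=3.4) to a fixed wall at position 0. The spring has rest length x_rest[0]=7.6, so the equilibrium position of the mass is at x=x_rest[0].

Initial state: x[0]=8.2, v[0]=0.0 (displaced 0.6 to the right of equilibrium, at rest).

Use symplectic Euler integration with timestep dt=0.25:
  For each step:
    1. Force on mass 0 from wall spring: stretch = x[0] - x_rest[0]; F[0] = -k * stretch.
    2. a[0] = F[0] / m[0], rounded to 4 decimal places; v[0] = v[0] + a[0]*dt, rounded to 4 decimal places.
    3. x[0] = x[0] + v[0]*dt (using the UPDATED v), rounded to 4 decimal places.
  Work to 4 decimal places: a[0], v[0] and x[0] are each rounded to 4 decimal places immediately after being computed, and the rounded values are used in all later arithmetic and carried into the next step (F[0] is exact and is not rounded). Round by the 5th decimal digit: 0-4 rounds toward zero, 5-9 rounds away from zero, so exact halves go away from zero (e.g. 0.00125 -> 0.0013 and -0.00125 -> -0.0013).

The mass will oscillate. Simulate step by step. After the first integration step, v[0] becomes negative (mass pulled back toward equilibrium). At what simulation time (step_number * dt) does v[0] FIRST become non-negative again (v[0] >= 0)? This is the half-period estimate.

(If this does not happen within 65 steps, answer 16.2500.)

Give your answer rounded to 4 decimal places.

Step 0: x=[8.2000] v=[0.0000]
Step 1: x=[8.1250] v=[-0.3000]
Step 2: x=[7.9844] v=[-0.5625]
Step 3: x=[7.7957] v=[-0.7547]
Step 4: x=[7.5826] v=[-0.8526]
Step 5: x=[7.3716] v=[-0.8439]
Step 6: x=[7.1892] v=[-0.7297]
Step 7: x=[7.0581] v=[-0.5243]
Step 8: x=[6.9948] v=[-0.2534]
Step 9: x=[7.0071] v=[0.0492]
First v>=0 after going negative at step 9, time=2.2500

Answer: 2.2500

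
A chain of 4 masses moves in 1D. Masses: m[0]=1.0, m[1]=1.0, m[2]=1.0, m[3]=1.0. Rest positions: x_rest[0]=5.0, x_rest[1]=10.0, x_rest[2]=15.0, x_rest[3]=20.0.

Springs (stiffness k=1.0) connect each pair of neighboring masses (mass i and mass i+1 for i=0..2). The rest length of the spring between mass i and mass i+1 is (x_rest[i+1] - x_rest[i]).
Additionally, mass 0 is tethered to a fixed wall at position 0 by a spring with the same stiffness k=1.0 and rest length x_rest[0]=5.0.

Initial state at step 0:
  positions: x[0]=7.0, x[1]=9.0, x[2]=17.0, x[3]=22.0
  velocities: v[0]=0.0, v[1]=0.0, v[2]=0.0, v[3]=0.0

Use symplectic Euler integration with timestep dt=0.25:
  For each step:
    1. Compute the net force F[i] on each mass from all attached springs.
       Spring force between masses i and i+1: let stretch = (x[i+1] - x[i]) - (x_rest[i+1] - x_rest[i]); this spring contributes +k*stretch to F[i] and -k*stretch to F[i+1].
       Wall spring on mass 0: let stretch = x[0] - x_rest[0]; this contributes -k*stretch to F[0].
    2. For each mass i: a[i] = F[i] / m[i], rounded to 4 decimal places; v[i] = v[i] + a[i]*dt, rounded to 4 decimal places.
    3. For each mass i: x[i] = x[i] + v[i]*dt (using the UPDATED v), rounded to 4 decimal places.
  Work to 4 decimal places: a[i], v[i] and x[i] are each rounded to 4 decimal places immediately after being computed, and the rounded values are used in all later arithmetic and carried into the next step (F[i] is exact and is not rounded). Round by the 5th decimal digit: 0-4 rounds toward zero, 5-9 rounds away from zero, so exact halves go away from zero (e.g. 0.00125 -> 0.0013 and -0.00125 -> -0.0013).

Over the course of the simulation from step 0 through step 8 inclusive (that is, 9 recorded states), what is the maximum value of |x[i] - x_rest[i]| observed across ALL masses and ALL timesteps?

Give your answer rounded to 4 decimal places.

Step 0: x=[7.0000 9.0000 17.0000 22.0000] v=[0.0000 0.0000 0.0000 0.0000]
Step 1: x=[6.6875 9.3750 16.8125 22.0000] v=[-1.2500 1.5000 -0.7500 0.0000]
Step 2: x=[6.1250 10.0469 16.4844 21.9883] v=[-2.2500 2.6875 -1.3125 -0.0469]
Step 3: x=[5.4248 10.8760 16.0979 21.9451] v=[-2.8008 3.3164 -1.5459 -0.1729]
Step 4: x=[4.7263 11.6908 15.7505 21.8489] v=[-2.7942 3.2591 -1.3896 -0.3847]
Step 5: x=[4.1676 12.3240 15.5305 21.6841] v=[-2.2347 2.5329 -0.8799 -0.6593]
Step 6: x=[3.8582 12.6479 15.4947 21.4472] v=[-1.2375 1.2954 -0.1431 -0.9477]
Step 7: x=[3.8571 12.6003 15.6530 21.1508] v=[-0.0046 -0.1903 0.6333 -1.1858]
Step 8: x=[4.1613 12.1971 15.9642 20.8232] v=[1.2169 -1.6129 1.2446 -1.3103]
Max displacement = 2.6479

Answer: 2.6479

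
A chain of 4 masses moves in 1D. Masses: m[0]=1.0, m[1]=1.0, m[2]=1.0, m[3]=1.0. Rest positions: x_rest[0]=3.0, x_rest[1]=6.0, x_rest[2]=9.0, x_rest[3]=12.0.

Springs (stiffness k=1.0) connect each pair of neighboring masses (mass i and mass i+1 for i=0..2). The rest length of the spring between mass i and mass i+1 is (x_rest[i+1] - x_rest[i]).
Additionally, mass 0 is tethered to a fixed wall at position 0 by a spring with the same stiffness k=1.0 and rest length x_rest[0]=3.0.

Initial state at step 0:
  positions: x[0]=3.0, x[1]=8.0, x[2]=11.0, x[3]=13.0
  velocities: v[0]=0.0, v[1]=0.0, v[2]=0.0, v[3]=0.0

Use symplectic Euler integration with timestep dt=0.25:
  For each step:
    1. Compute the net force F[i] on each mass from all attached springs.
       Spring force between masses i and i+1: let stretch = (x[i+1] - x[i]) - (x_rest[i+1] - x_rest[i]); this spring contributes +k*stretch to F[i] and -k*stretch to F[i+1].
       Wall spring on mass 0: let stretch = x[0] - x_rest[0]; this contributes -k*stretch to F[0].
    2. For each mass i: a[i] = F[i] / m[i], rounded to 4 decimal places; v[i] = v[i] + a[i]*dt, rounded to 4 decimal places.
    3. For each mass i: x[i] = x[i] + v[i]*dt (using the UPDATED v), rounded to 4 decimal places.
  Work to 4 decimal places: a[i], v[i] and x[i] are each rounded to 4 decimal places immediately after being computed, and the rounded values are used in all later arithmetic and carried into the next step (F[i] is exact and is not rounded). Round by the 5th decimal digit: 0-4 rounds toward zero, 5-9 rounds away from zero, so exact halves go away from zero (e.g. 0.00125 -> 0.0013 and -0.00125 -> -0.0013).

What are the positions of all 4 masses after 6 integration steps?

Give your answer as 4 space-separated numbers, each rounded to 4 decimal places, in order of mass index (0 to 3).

Answer: 4.3009 6.4659 9.9726 13.8258

Derivation:
Step 0: x=[3.0000 8.0000 11.0000 13.0000] v=[0.0000 0.0000 0.0000 0.0000]
Step 1: x=[3.1250 7.8750 10.9375 13.0625] v=[0.5000 -0.5000 -0.2500 0.2500]
Step 2: x=[3.3516 7.6445 10.8164 13.1797] v=[0.9063 -0.9219 -0.4844 0.4688]
Step 3: x=[3.6370 7.3440 10.6448 13.3367] v=[1.1416 -1.2022 -0.6866 0.6280]
Step 4: x=[3.9268 7.0181 10.4351 13.5130] v=[1.1591 -1.3038 -0.8388 0.7050]
Step 5: x=[4.1644 6.7125 10.2042 13.6844] v=[0.9502 -1.2224 -0.9236 0.6855]
Step 6: x=[4.3009 6.4659 9.9726 13.8258] v=[0.5461 -0.9865 -0.9265 0.5655]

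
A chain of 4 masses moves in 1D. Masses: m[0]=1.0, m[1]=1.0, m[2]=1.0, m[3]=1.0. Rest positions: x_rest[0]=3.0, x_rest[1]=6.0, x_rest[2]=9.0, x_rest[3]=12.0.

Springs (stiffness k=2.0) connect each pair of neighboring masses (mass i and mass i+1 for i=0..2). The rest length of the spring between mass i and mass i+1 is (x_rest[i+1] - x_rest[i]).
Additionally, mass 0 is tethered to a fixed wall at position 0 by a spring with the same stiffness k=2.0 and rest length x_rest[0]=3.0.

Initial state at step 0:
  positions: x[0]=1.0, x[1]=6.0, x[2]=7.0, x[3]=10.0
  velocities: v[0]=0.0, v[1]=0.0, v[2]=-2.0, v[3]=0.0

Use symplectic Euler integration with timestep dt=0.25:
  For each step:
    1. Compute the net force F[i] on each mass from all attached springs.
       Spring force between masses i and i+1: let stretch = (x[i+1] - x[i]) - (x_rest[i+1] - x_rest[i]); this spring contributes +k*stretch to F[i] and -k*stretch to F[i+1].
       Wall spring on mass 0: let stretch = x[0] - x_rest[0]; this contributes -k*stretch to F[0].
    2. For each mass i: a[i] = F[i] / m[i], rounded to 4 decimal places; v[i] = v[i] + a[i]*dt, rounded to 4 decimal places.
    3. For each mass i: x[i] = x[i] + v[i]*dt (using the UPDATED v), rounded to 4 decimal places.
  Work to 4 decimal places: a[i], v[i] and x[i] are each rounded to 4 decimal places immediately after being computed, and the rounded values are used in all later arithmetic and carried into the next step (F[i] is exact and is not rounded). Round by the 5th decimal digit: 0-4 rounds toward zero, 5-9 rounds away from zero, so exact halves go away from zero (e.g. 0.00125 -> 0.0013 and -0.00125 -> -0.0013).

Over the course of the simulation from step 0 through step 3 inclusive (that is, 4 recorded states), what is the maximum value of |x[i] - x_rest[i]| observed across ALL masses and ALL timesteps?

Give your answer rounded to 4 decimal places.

Answer: 2.2500

Derivation:
Step 0: x=[1.0000 6.0000 7.0000 10.0000] v=[0.0000 0.0000 -2.0000 0.0000]
Step 1: x=[1.5000 5.5000 6.7500 10.0000] v=[2.0000 -2.0000 -1.0000 0.0000]
Step 2: x=[2.3125 4.6563 6.7500 9.9688] v=[3.2500 -3.3750 0.0000 -0.1250]
Step 3: x=[3.1289 3.7813 6.8907 9.9102] v=[3.2657 -3.5001 0.5626 -0.2344]
Max displacement = 2.2500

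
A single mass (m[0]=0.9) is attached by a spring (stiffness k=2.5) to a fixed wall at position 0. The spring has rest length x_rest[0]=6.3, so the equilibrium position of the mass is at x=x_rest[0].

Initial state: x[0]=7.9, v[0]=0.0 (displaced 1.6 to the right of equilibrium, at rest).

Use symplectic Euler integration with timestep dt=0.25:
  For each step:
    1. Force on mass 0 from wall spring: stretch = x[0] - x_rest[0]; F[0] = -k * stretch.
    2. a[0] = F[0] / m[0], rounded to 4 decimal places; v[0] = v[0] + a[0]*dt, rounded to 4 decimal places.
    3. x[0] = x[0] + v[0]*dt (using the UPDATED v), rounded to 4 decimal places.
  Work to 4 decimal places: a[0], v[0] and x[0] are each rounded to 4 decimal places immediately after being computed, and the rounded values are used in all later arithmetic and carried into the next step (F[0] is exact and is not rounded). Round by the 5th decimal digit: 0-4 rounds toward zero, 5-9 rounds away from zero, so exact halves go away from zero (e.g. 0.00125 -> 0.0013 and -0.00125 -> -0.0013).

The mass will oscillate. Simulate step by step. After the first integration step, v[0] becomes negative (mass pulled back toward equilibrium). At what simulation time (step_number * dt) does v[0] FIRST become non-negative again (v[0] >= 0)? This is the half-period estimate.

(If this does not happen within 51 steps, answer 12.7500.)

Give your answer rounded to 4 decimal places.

Answer: 2.0000

Derivation:
Step 0: x=[7.9000] v=[0.0000]
Step 1: x=[7.6222] v=[-1.1111]
Step 2: x=[7.1149] v=[-2.0293]
Step 3: x=[6.4661] v=[-2.5952]
Step 4: x=[5.7885] v=[-2.7106]
Step 5: x=[5.1997] v=[-2.3554]
Step 6: x=[4.8019] v=[-1.5913]
Step 7: x=[4.6642] v=[-0.5510]
Step 8: x=[4.8105] v=[0.5850]
First v>=0 after going negative at step 8, time=2.0000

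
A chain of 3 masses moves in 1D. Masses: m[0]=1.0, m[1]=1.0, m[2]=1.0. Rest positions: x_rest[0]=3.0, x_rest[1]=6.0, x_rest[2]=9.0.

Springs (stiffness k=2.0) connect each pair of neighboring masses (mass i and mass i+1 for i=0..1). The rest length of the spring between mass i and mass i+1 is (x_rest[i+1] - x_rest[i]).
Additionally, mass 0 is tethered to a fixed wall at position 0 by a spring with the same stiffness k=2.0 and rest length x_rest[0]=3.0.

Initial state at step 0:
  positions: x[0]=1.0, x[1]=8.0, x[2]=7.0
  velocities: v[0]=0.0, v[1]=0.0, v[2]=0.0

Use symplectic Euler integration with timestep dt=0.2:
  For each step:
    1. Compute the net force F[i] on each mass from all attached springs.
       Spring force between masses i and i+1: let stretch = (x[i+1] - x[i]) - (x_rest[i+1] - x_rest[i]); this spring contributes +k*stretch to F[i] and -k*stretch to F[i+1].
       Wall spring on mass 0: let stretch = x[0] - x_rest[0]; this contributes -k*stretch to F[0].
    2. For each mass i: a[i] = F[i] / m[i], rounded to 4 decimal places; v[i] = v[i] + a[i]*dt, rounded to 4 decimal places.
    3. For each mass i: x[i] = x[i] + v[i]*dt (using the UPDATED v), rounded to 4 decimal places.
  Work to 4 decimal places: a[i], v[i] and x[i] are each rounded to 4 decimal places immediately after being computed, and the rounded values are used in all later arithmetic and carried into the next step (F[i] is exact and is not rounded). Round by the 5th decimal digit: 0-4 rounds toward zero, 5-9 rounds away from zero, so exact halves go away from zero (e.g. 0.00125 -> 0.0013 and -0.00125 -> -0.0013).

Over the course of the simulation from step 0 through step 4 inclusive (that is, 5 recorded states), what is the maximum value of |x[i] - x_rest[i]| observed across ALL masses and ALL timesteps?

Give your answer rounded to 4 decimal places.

Step 0: x=[1.0000 8.0000 7.0000] v=[0.0000 0.0000 0.0000]
Step 1: x=[1.4800 7.3600 7.3200] v=[2.4000 -3.2000 1.6000]
Step 2: x=[2.3120 6.2464 7.8832] v=[4.1600 -5.5680 2.8160]
Step 3: x=[3.2738 4.9490 8.5555] v=[4.8090 -6.4870 3.3613]
Step 4: x=[4.1077 3.8061 9.1792] v=[4.1696 -5.7145 3.1187]
Max displacement = 2.1939

Answer: 2.1939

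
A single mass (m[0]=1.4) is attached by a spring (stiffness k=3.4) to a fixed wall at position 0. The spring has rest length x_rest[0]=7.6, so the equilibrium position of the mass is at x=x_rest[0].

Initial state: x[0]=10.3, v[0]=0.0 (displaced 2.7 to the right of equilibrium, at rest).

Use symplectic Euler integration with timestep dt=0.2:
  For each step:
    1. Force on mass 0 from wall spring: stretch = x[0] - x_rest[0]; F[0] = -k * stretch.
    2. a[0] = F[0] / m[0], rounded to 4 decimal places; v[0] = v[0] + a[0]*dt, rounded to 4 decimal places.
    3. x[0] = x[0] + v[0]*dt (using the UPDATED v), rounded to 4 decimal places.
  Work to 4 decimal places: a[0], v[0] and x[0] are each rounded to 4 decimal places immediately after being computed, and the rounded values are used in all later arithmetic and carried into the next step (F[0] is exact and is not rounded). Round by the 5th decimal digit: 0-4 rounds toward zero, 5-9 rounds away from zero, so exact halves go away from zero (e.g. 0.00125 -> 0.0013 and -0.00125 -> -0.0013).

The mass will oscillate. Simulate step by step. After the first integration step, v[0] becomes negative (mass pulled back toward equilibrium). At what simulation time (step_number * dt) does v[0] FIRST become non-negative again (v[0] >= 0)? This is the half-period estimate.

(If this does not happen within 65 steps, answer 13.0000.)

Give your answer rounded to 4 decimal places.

Answer: 2.2000

Derivation:
Step 0: x=[10.3000] v=[0.0000]
Step 1: x=[10.0377] v=[-1.3114]
Step 2: x=[9.5386] v=[-2.4954]
Step 3: x=[8.8512] v=[-3.4370]
Step 4: x=[8.0423] v=[-4.0447]
Step 5: x=[7.1904] v=[-4.2595]
Step 6: x=[6.3783] v=[-4.0606]
Step 7: x=[5.6849] v=[-3.4672]
Step 8: x=[5.1775] v=[-2.5370]
Step 9: x=[4.9054] v=[-1.3604]
Step 10: x=[4.8951] v=[-0.0516]
Step 11: x=[5.1475] v=[1.2622]
First v>=0 after going negative at step 11, time=2.2000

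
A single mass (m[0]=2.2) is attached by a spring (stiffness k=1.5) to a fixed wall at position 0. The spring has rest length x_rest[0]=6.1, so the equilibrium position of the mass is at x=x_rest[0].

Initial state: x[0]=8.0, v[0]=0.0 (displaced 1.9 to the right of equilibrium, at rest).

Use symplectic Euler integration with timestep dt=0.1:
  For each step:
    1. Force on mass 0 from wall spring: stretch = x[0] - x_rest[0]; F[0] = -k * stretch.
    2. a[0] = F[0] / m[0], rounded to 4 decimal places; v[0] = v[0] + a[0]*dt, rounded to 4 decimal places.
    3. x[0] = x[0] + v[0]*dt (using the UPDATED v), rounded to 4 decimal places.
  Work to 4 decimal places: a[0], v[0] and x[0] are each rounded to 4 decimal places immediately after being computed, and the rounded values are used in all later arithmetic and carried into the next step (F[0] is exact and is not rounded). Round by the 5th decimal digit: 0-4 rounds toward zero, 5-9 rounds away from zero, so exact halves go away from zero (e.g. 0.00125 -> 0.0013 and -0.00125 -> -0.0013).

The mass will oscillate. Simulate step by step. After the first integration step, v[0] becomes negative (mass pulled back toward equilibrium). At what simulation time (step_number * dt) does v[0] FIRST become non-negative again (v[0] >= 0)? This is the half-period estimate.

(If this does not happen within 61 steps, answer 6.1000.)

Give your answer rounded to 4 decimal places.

Answer: 3.9000

Derivation:
Step 0: x=[8.0000] v=[0.0000]
Step 1: x=[7.9870] v=[-0.1296]
Step 2: x=[7.9612] v=[-0.2583]
Step 3: x=[7.9227] v=[-0.3852]
Step 4: x=[7.8718] v=[-0.5095]
Step 5: x=[7.8088] v=[-0.6303]
Step 6: x=[7.7341] v=[-0.7468]
Step 7: x=[7.6483] v=[-0.8582]
Step 8: x=[7.5519] v=[-0.9638]
Step 9: x=[7.4456] v=[-1.0628]
Step 10: x=[7.3301] v=[-1.1546]
Step 11: x=[7.2063] v=[-1.2385]
Step 12: x=[7.0749] v=[-1.3139]
Step 13: x=[6.9369] v=[-1.3804]
Step 14: x=[6.7932] v=[-1.4375]
Step 15: x=[6.6447] v=[-1.4848]
Step 16: x=[6.4925] v=[-1.5219]
Step 17: x=[6.3376] v=[-1.5487]
Step 18: x=[6.1811] v=[-1.5649]
Step 19: x=[6.0241] v=[-1.5704]
Step 20: x=[5.8676] v=[-1.5652]
Step 21: x=[5.7127] v=[-1.5494]
Step 22: x=[5.5604] v=[-1.5230]
Step 23: x=[5.4118] v=[-1.4862]
Step 24: x=[5.2679] v=[-1.4393]
Step 25: x=[5.1296] v=[-1.3826]
Step 26: x=[4.9980] v=[-1.3164]
Step 27: x=[4.8739] v=[-1.2413]
Step 28: x=[4.7581] v=[-1.1577]
Step 29: x=[4.6515] v=[-1.0662]
Step 30: x=[4.5548] v=[-0.9674]
Step 31: x=[4.4686] v=[-0.8621]
Step 32: x=[4.3935] v=[-0.7509]
Step 33: x=[4.3300] v=[-0.6346]
Step 34: x=[4.2786] v=[-0.5139]
Step 35: x=[4.2396] v=[-0.3897]
Step 36: x=[4.2133] v=[-0.2629]
Step 37: x=[4.1999] v=[-0.1343]
Step 38: x=[4.1994] v=[-0.0048]
Step 39: x=[4.2119] v=[0.1248]
First v>=0 after going negative at step 39, time=3.9000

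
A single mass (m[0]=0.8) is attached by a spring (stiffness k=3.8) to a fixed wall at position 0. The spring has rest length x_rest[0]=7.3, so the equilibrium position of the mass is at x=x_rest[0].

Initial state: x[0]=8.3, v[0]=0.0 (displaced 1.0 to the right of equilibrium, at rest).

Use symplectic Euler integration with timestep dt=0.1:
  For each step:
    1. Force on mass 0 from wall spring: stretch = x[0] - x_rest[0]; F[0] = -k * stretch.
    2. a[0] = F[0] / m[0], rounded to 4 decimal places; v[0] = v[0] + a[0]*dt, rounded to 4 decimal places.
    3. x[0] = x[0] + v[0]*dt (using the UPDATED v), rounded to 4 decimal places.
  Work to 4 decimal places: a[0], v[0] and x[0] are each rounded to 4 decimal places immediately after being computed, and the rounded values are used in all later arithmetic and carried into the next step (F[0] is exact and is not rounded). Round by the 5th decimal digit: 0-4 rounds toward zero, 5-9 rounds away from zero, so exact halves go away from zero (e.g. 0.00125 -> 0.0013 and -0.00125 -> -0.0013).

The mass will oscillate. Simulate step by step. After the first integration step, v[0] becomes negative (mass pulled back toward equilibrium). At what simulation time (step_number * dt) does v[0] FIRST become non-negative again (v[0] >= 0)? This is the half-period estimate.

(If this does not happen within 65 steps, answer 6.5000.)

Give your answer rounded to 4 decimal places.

Step 0: x=[8.3000] v=[0.0000]
Step 1: x=[8.2525] v=[-0.4750]
Step 2: x=[8.1598] v=[-0.9274]
Step 3: x=[8.0262] v=[-1.3358]
Step 4: x=[7.8581] v=[-1.6808]
Step 5: x=[7.6635] v=[-1.9459]
Step 6: x=[7.4516] v=[-2.1186]
Step 7: x=[7.2325] v=[-2.1906]
Step 8: x=[7.0167] v=[-2.1585]
Step 9: x=[6.8143] v=[-2.0239]
Step 10: x=[6.6350] v=[-1.7932]
Step 11: x=[6.4873] v=[-1.4773]
Step 12: x=[6.3782] v=[-1.0913]
Step 13: x=[6.3129] v=[-0.6534]
Step 14: x=[6.2945] v=[-0.1845]
Step 15: x=[6.3238] v=[0.2931]
First v>=0 after going negative at step 15, time=1.5000

Answer: 1.5000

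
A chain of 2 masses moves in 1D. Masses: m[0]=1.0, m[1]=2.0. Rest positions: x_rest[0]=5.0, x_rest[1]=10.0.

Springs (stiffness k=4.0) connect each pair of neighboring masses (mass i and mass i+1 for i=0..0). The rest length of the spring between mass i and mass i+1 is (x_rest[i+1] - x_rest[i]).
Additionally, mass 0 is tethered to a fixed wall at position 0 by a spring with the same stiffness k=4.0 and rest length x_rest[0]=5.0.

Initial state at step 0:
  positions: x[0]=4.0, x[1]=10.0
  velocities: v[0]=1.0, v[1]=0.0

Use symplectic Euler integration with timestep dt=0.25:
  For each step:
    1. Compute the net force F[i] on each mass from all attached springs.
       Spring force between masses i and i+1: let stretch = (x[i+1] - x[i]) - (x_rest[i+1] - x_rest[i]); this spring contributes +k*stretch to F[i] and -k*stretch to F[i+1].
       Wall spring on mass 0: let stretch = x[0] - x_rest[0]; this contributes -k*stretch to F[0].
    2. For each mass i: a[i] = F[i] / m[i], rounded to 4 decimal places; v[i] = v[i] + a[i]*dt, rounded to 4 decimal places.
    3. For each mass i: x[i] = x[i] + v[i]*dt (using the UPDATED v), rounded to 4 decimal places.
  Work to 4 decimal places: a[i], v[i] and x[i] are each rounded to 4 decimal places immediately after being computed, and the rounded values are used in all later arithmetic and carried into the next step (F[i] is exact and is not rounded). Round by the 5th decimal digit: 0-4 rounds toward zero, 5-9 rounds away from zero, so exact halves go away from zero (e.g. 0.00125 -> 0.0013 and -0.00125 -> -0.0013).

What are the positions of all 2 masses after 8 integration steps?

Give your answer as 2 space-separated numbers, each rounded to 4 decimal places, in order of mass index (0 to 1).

Answer: 4.2772 10.6072

Derivation:
Step 0: x=[4.0000 10.0000] v=[1.0000 0.0000]
Step 1: x=[4.7500 9.8750] v=[3.0000 -0.5000]
Step 2: x=[5.5938 9.7344] v=[3.3750 -0.5625]
Step 3: x=[6.0743 9.7012] v=[1.9218 -0.1328]
Step 4: x=[5.9429 9.8397] v=[-0.5256 0.5538]
Step 5: x=[5.3000 10.1161] v=[-2.5717 1.1054]
Step 6: x=[4.5361 10.4155] v=[-3.0556 1.1974]
Step 7: x=[4.1080 10.6049] v=[-1.7123 0.7577]
Step 8: x=[4.2772 10.6072] v=[0.6766 0.0093]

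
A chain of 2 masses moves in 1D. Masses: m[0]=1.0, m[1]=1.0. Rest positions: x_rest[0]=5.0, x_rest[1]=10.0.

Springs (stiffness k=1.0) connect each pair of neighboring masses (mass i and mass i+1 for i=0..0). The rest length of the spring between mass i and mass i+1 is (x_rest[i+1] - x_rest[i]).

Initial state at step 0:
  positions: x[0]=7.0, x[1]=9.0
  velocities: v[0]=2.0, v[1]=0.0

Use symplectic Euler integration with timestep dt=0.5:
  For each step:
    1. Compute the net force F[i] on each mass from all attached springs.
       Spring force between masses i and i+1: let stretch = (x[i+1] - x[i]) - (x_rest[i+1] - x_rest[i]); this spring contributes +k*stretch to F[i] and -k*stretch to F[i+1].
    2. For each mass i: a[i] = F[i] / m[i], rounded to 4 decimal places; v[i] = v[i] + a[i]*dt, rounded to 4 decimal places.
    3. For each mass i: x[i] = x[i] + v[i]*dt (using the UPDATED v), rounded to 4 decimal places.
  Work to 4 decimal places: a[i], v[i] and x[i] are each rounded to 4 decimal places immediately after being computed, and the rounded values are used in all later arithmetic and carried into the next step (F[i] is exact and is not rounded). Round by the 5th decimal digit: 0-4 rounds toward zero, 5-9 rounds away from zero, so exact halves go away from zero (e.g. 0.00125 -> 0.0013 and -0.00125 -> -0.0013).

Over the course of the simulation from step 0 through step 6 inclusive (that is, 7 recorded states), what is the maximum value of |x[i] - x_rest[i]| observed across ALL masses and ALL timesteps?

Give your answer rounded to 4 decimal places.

Answer: 4.4220

Derivation:
Step 0: x=[7.0000 9.0000] v=[2.0000 0.0000]
Step 1: x=[7.2500 9.7500] v=[0.5000 1.5000]
Step 2: x=[6.8750 11.1250] v=[-0.7500 2.7500]
Step 3: x=[6.3125 12.6875] v=[-1.1250 3.1250]
Step 4: x=[6.0938 13.9063] v=[-0.4375 2.4375]
Step 5: x=[6.5782 14.4220] v=[0.9688 1.0313]
Step 6: x=[7.7736 14.2267] v=[2.3907 -0.3906]
Max displacement = 4.4220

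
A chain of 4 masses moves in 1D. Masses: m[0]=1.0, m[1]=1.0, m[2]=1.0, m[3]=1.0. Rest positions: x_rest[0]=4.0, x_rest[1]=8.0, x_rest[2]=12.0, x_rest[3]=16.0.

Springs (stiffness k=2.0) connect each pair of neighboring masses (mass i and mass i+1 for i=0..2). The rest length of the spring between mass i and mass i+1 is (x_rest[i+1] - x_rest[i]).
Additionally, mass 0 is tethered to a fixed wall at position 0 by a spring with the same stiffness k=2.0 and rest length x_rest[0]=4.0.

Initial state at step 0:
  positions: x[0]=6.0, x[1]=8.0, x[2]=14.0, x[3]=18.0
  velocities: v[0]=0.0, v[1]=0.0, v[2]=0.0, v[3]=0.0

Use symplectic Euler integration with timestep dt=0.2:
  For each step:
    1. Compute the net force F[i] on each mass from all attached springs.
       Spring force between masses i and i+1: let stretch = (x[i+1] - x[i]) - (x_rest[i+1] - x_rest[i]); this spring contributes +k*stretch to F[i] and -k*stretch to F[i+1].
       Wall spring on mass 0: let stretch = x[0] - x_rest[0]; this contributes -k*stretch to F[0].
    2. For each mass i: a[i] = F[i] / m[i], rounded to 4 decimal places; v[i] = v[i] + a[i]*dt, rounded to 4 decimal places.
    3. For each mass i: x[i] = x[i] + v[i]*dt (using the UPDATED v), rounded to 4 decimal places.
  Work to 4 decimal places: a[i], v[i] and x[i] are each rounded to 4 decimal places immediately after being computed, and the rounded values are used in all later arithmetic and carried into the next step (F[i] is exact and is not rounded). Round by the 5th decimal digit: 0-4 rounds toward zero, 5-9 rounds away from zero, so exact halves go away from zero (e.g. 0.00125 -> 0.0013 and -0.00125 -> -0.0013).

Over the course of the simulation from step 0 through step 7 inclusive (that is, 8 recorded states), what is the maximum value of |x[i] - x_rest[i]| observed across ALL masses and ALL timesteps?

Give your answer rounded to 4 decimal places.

Step 0: x=[6.0000 8.0000 14.0000 18.0000] v=[0.0000 0.0000 0.0000 0.0000]
Step 1: x=[5.6800 8.3200 13.8400 18.0000] v=[-1.6000 1.6000 -0.8000 0.0000]
Step 2: x=[5.1168 8.8704 13.5712 17.9872] v=[-2.8160 2.7520 -1.3440 -0.0640]
Step 3: x=[4.4445 9.4966 13.2796 17.9411] v=[-3.3613 3.1309 -1.4579 -0.2304]
Step 4: x=[3.8208 10.0213 13.0583 17.8421] v=[-3.1183 2.6233 -1.1065 -0.4950]
Step 5: x=[3.3875 10.2929 12.9767 17.6804] v=[-2.1664 1.3579 -0.4078 -0.8085]
Step 6: x=[3.2357 10.2268 13.0567 17.4624] v=[-0.7592 -0.3307 0.4002 -1.0900]
Step 7: x=[3.3843 9.8278 13.2628 17.2119] v=[0.7430 -1.9952 1.0305 -1.2523]
Max displacement = 2.2929

Answer: 2.2929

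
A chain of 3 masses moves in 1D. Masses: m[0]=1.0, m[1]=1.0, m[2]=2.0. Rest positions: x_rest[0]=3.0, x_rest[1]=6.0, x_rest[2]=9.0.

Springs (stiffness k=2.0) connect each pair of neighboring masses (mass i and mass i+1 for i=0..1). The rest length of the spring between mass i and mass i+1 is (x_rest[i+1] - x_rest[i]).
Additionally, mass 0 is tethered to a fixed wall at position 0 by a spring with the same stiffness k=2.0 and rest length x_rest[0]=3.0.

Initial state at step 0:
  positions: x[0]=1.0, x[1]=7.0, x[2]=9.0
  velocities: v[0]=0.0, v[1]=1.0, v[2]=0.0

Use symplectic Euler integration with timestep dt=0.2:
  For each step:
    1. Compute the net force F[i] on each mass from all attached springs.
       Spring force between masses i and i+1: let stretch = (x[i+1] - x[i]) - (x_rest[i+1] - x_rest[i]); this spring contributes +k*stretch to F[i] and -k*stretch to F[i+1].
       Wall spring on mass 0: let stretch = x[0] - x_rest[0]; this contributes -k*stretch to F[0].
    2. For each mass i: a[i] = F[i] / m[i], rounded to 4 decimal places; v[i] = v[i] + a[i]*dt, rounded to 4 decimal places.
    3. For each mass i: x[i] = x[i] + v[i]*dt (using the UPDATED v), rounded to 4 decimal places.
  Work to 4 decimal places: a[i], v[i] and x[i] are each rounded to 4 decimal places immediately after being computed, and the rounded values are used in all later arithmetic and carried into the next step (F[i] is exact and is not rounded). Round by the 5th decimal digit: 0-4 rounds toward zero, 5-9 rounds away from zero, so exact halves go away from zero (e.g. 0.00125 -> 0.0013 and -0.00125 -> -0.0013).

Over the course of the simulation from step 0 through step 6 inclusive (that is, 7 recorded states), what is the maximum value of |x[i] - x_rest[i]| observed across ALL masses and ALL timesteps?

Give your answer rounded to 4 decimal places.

Step 0: x=[1.0000 7.0000 9.0000] v=[0.0000 1.0000 0.0000]
Step 1: x=[1.4000 6.8800 9.0400] v=[2.0000 -0.6000 0.2000]
Step 2: x=[2.1264 6.4944 9.1136] v=[3.6320 -1.9280 0.3680]
Step 3: x=[3.0321 5.9689 9.2024] v=[4.5286 -2.6275 0.4442]
Step 4: x=[3.9302 5.4671 9.2819] v=[4.4905 -2.5088 0.3975]
Step 5: x=[4.6368 5.1476 9.3288] v=[3.5332 -1.5976 0.2345]
Step 6: x=[5.0134 5.1217 9.3285] v=[1.8828 -0.1294 -0.0017]
Max displacement = 2.0134

Answer: 2.0134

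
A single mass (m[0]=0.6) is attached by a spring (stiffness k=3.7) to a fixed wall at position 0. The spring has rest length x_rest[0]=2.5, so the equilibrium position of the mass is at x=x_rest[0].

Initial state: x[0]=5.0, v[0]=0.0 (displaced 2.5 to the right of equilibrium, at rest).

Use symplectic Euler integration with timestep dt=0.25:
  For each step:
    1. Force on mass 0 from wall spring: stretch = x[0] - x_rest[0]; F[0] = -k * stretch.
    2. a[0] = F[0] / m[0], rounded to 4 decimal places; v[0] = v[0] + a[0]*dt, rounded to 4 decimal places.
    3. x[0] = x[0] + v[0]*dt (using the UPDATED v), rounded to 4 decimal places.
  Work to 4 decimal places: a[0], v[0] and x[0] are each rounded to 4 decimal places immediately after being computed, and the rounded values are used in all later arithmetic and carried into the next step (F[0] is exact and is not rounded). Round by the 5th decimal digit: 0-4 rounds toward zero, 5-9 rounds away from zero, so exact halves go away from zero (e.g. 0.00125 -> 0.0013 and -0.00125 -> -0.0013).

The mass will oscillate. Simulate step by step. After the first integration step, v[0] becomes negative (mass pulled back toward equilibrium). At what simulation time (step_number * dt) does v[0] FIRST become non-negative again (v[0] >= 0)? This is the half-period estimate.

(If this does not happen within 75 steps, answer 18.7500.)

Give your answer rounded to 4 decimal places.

Step 0: x=[5.0000] v=[0.0000]
Step 1: x=[4.0365] v=[-3.8542]
Step 2: x=[2.4808] v=[-6.2230]
Step 3: x=[0.9325] v=[-6.1934]
Step 4: x=[-0.0117] v=[-3.7768]
Step 5: x=[0.0122] v=[0.0954]
First v>=0 after going negative at step 5, time=1.2500

Answer: 1.2500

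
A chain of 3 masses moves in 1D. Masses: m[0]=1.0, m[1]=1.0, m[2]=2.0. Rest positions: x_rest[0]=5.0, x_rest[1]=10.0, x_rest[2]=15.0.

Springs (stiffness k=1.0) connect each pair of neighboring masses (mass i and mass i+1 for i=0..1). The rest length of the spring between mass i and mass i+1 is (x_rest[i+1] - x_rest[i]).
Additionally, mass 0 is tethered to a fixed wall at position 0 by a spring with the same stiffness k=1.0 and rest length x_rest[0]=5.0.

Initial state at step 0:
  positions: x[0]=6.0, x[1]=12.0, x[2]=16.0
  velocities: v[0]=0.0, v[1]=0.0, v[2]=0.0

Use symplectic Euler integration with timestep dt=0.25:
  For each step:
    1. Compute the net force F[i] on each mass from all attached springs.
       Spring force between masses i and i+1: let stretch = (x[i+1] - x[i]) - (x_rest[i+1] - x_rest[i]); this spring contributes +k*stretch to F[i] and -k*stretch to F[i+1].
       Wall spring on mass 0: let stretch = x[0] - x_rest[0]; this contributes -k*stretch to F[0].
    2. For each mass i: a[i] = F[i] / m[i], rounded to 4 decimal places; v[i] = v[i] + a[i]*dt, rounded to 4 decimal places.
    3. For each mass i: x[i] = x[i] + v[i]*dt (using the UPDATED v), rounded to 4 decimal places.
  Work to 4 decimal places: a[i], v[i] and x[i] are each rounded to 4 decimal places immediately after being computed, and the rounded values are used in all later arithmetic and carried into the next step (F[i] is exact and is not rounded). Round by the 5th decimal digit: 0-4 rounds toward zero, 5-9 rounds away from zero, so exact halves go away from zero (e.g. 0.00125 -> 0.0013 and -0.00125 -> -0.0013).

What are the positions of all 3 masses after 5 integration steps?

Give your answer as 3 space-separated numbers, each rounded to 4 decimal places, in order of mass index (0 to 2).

Step 0: x=[6.0000 12.0000 16.0000] v=[0.0000 0.0000 0.0000]
Step 1: x=[6.0000 11.8750 16.0313] v=[0.0000 -0.5000 0.1250]
Step 2: x=[5.9922 11.6426 16.0889] v=[-0.0313 -0.9297 0.2305]
Step 3: x=[5.9630 11.3349 16.1638] v=[-0.1168 -1.2307 0.2997]
Step 4: x=[5.8969 10.9933 16.2441] v=[-0.2646 -1.3665 0.3211]
Step 5: x=[5.7807 10.6613 16.3166] v=[-0.4647 -1.3279 0.2898]

Answer: 5.7807 10.6613 16.3166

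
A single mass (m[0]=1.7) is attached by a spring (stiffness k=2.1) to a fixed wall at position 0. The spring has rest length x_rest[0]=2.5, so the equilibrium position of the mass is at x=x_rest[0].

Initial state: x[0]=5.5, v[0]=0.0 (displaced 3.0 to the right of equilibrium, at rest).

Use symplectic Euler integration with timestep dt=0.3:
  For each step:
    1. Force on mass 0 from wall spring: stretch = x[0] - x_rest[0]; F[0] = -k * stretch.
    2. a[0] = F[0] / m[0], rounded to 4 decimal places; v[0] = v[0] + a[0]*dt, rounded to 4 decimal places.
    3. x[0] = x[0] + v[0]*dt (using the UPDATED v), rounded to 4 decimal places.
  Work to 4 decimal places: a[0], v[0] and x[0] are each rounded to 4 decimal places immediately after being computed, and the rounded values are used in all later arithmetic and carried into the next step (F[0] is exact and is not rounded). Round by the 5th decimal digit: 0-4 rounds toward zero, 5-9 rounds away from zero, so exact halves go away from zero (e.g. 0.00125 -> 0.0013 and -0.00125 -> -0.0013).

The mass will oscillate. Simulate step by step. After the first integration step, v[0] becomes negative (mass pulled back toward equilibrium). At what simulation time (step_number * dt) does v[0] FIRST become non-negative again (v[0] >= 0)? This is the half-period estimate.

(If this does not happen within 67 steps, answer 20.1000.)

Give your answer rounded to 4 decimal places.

Answer: 3.0000

Derivation:
Step 0: x=[5.5000] v=[0.0000]
Step 1: x=[5.1665] v=[-1.1118]
Step 2: x=[4.5365] v=[-2.1000]
Step 3: x=[3.6801] v=[-2.8547]
Step 4: x=[2.6925] v=[-3.2920]
Step 5: x=[1.6835] v=[-3.3633]
Step 6: x=[0.7653] v=[-3.0607]
Step 7: x=[0.0400] v=[-2.4178]
Step 8: x=[-0.4119] v=[-1.5062]
Step 9: x=[-0.5400] v=[-0.4271]
Step 10: x=[-0.3302] v=[0.6995]
First v>=0 after going negative at step 10, time=3.0000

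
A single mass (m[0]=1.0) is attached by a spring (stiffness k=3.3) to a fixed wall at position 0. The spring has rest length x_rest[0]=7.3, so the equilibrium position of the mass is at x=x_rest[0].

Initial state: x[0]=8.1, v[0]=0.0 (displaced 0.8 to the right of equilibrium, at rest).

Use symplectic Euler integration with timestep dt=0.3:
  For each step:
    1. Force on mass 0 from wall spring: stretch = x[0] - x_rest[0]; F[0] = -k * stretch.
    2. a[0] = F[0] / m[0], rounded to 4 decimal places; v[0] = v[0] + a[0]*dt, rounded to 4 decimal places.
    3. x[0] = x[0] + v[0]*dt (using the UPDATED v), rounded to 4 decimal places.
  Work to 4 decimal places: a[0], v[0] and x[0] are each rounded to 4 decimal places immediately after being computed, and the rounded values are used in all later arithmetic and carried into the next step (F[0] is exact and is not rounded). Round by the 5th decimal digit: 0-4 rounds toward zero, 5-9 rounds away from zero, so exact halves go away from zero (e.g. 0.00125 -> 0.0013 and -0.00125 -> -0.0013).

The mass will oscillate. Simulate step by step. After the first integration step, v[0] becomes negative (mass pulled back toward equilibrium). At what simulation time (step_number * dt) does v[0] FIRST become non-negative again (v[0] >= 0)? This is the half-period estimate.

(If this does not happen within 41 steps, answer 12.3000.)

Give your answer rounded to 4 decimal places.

Step 0: x=[8.1000] v=[0.0000]
Step 1: x=[7.8624] v=[-0.7920]
Step 2: x=[7.4578] v=[-1.3488]
Step 3: x=[7.0063] v=[-1.5050]
Step 4: x=[6.6420] v=[-1.2142]
Step 5: x=[6.4732] v=[-0.5628]
Step 6: x=[6.5499] v=[0.2557]
First v>=0 after going negative at step 6, time=1.8000

Answer: 1.8000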